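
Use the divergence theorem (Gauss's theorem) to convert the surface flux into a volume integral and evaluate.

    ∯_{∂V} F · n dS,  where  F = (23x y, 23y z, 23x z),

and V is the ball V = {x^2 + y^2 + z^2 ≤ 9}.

By the divergence theorem,

    ∯_{∂V} F · n dS = ∭_V (∇ · F) dV.

Compute the divergence:
    ∇ · F = ∂F_x/∂x + ∂F_y/∂y + ∂F_z/∂z = 23y + 23z + 23x = 23x + 23y + 23z.

In spherical coordinates, x = ρ sin(φ) cos(θ), y = ρ sin(φ) sin(θ), z = ρ cos(φ), dV = ρ^2 sin(φ) dρ dφ dθ, with 0 ≤ ρ ≤ 3, 0 ≤ φ ≤ π, 0 ≤ θ ≤ 2π.

The integrand, after substitution and multiplying by the volume element, becomes (23ρ (sqrt(2)sin(φ)sin(θ + π/4) + cos(φ))) · ρ^2 sin(φ), so

    ∭_V (∇·F) dV = ∫_0^{2π} ∫_0^{π} ∫_0^{3} (23ρ (sqrt(2)sin(φ)sin(θ + π/4) + cos(φ))) · ρ^2 sin(φ) dρ dφ dθ.

Inner (ρ from 0 to 3): 1863(sqrt(2)sin(φ)sin(θ + π/4) + cos(φ))sin(φ)/4.
Middle (φ from 0 to π): 1863sqrt(2)π sin(θ + π/4)/8.
Outer (θ from 0 to 2π): 0.

Therefore ∯_{∂V} F · n dS = 0.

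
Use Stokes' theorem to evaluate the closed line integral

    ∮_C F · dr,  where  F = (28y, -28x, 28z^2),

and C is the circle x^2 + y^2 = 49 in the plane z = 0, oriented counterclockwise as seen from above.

Let S be the flat disk x^2 + y^2 ≤ 49 in the plane z = 0, with upward unit normal n̂ = ẑ. By Stokes' theorem,

    ∮_C F · dr = ∬_S (∇ × F) · n̂ dS = ∬_D (curl F)_z dA,

where D is the disk x^2 + y^2 ≤ 49.

Compute the curl of F = (28y, -28x, 28z^2):
    (∇ × F)_x = ∂F_z/∂y - ∂F_y/∂z = 0,
    (∇ × F)_y = ∂F_x/∂z - ∂F_z/∂x = 0,
    (∇ × F)_z = ∂F_y/∂x - ∂F_x/∂y = -56.

On z = 0, (curl F)_z = -56.

Convert to polar (x = r cos θ, y = r sin θ, dA = r dr dθ); the integrand becomes -56, so

    ∬_D (curl F)_z dA = ∫_0^{2π} ∫_0^{7} (-56) · r dr dθ.

Inner (r from 0 to 7): -1372.
Outer (θ from 0 to 2π): -2744π.

Therefore ∮_C F · dr = -2744π.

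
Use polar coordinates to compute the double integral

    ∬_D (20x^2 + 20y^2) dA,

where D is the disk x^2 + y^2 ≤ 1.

The region D is 0 ≤ r ≤ 1, 0 ≤ θ ≤ 2π in polar coordinates, where x = r cos(θ), y = r sin(θ), and dA = r dr dθ.

Under the substitution, the integrand becomes 20r^2, so

    ∬_D (20x^2 + 20y^2) dA = ∫_{0}^{2π} ∫_{0}^{1} (20r^2) · r dr dθ.

Inner integral (in r): ∫_{0}^{1} (20r^2) · r dr = 5.

Outer integral (in θ): ∫_{0}^{2π} (5) dθ = 10π.

Therefore ∬_D (20x^2 + 20y^2) dA = 10π.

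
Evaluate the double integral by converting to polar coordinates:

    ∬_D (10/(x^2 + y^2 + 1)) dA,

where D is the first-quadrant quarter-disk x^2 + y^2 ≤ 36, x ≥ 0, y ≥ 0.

The region D is 0 ≤ r ≤ 6, 0 ≤ θ ≤ π/2 in polar coordinates, where x = r cos(θ), y = r sin(θ), and dA = r dr dθ.

Under the substitution, the integrand becomes 10/(r^2 + 1), so

    ∬_D (10/(x^2 + y^2 + 1)) dA = ∫_{0}^{π/2} ∫_{0}^{6} (10/(r^2 + 1)) · r dr dθ.

Inner integral (in r): ∫_{0}^{6} (10/(r^2 + 1)) · r dr = log(69343957).

Outer integral (in θ): ∫_{0}^{π/2} (log(69343957)) dθ = log(69343957^(π/2)).

Therefore ∬_D (10/(x^2 + y^2 + 1)) dA = log(69343957^(π/2)).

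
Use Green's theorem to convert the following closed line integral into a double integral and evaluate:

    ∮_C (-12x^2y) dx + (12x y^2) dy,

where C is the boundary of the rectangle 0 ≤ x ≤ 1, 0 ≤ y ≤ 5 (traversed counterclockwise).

Green's theorem converts the closed line integral into a double integral over the enclosed region D:

    ∮_C P dx + Q dy = ∬_D (∂Q/∂x - ∂P/∂y) dA.

Here P = -12x^2y, Q = 12x y^2, so

    ∂Q/∂x = 12y^2,    ∂P/∂y = -12x^2,
    ∂Q/∂x - ∂P/∂y = 12x^2 + 12y^2.

D is the region 0 ≤ x ≤ 1, 0 ≤ y ≤ 5. Evaluating the double integral:

    ∬_D (12x^2 + 12y^2) dA = ∫_0^{1} ∫_0^{5} (12x^2 + 12y^2) dy dx.

Inner (y from 0 to 5): 60x^2 + 500.
Outer (x from 0 to 1): 520.

Therefore ∮_C P dx + Q dy = 520.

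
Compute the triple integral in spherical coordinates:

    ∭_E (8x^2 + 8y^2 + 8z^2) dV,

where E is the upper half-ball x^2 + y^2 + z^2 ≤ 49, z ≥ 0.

In spherical coordinates, x = ρ sin(φ) cos(θ), y = ρ sin(φ) sin(θ), z = ρ cos(φ), and dV = ρ^2 sin(φ) dρ dφ dθ.

The integrand becomes 8ρ^2, so

    ∭_E (8x^2 + 8y^2 + 8z^2) dV = ∫_{0}^{2π} ∫_{0}^{π/2} ∫_{0}^{7} (8ρ^2) · ρ^2 sin(φ) dρ dφ dθ.

Inner (ρ): 134456sin(φ)/5.
Middle (φ): 134456/5.
Outer (θ): 268912π/5.

Therefore the triple integral equals 268912π/5.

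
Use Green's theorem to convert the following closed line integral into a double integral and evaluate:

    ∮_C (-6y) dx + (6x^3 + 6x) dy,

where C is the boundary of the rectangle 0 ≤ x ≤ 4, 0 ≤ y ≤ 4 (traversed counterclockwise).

Green's theorem converts the closed line integral into a double integral over the enclosed region D:

    ∮_C P dx + Q dy = ∬_D (∂Q/∂x - ∂P/∂y) dA.

Here P = -6y, Q = 6x^3 + 6x, so

    ∂Q/∂x = 18x^2 + 6,    ∂P/∂y = -6,
    ∂Q/∂x - ∂P/∂y = 18x^2 + 12.

D is the region 0 ≤ x ≤ 4, 0 ≤ y ≤ 4. Evaluating the double integral:

    ∬_D (18x^2 + 12) dA = ∫_0^{4} ∫_0^{4} (18x^2 + 12) dy dx.

Inner (y from 0 to 4): 72x^2 + 48.
Outer (x from 0 to 4): 1728.

Therefore ∮_C P dx + Q dy = 1728.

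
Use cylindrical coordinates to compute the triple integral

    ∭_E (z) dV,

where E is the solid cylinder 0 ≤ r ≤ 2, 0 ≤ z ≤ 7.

In cylindrical coordinates, x = r cos(θ), y = r sin(θ), z = z, and dV = r dr dθ dz.

The integrand becomes z, so

    ∭_E (z) dV = ∫_{0}^{2π} ∫_{0}^{2} ∫_{0}^{7} (z) · r dz dr dθ.

Inner (z): 49r/2.
Middle (r from 0 to 2): 49.
Outer (θ): 98π.

Therefore the triple integral equals 98π.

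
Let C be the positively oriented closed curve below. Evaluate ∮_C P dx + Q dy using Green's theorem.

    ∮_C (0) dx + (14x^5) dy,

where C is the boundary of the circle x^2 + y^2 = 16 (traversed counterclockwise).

Green's theorem converts the closed line integral into a double integral over the enclosed region D:

    ∮_C P dx + Q dy = ∬_D (∂Q/∂x - ∂P/∂y) dA.

Here P = 0, Q = 14x^5, so

    ∂Q/∂x = 70x^4,    ∂P/∂y = 0,
    ∂Q/∂x - ∂P/∂y = 70x^4.

D is the region x^2 + y^2 ≤ 16. Evaluating the double integral:

In polar coordinates (x = r cos θ, y = r sin θ, dA = r dr dθ) the integrand becomes 70r^4cos(θ)^4, so

    ∬_D (70x^4) dA = ∫_0^{2π} ∫_0^{4} (70r^4cos(θ)^4) · r dr dθ.

Inner (r from 0 to 4): 143360cos(θ)^4/3.
Outer (θ from 0 to 2π): 35840π.

Therefore ∮_C P dx + Q dy = 35840π.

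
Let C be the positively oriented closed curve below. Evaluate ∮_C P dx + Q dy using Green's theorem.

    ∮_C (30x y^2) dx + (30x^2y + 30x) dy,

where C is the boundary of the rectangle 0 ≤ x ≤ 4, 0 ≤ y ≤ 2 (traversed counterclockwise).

Green's theorem converts the closed line integral into a double integral over the enclosed region D:

    ∮_C P dx + Q dy = ∬_D (∂Q/∂x - ∂P/∂y) dA.

Here P = 30x y^2, Q = 30x^2y + 30x, so

    ∂Q/∂x = 60x y + 30,    ∂P/∂y = 60x y,
    ∂Q/∂x - ∂P/∂y = 30.

D is the region 0 ≤ x ≤ 4, 0 ≤ y ≤ 2. Evaluating the double integral:

    ∬_D (30) dA = ∫_0^{4} ∫_0^{2} (30) dy dx.

Inner (y from 0 to 2): 60.
Outer (x from 0 to 4): 240.

Therefore ∮_C P dx + Q dy = 240.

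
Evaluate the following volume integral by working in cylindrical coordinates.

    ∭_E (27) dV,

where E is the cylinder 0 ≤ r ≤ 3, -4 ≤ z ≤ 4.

In cylindrical coordinates, x = r cos(θ), y = r sin(θ), z = z, and dV = r dr dθ dz.

The integrand becomes 27, so

    ∭_E (27) dV = ∫_{0}^{2π} ∫_{0}^{3} ∫_{-4}^{4} (27) · r dz dr dθ.

Inner (z): 216r.
Middle (r from 0 to 3): 972.
Outer (θ): 1944π.

Therefore the triple integral equals 1944π.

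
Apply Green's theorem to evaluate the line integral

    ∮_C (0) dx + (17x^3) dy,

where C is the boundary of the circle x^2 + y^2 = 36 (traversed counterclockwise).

Green's theorem converts the closed line integral into a double integral over the enclosed region D:

    ∮_C P dx + Q dy = ∬_D (∂Q/∂x - ∂P/∂y) dA.

Here P = 0, Q = 17x^3, so

    ∂Q/∂x = 51x^2,    ∂P/∂y = 0,
    ∂Q/∂x - ∂P/∂y = 51x^2.

D is the region x^2 + y^2 ≤ 36. Evaluating the double integral:

In polar coordinates (x = r cos θ, y = r sin θ, dA = r dr dθ) the integrand becomes 51r^2cos(θ)^2, so

    ∬_D (51x^2) dA = ∫_0^{2π} ∫_0^{6} (51r^2cos(θ)^2) · r dr dθ.

Inner (r from 0 to 6): 16524cos(θ)^2.
Outer (θ from 0 to 2π): 16524π.

Therefore ∮_C P dx + Q dy = 16524π.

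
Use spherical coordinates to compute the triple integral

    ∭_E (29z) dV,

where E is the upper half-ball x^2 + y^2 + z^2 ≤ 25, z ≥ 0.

In spherical coordinates, x = ρ sin(φ) cos(θ), y = ρ sin(φ) sin(θ), z = ρ cos(φ), and dV = ρ^2 sin(φ) dρ dφ dθ.

The integrand becomes 29ρ cos(φ), so

    ∭_E (29z) dV = ∫_{0}^{2π} ∫_{0}^{π/2} ∫_{0}^{5} (29ρ cos(φ)) · ρ^2 sin(φ) dρ dφ dθ.

Inner (ρ): 18125sin(2φ)/8.
Middle (φ): 18125/8.
Outer (θ): 18125π/4.

Therefore the triple integral equals 18125π/4.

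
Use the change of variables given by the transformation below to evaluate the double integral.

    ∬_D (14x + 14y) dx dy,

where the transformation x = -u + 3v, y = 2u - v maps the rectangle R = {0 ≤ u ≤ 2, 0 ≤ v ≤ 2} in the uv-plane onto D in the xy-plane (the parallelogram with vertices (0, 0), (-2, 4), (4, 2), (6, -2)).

Compute the Jacobian determinant of (x, y) with respect to (u, v):

    ∂(x,y)/∂(u,v) = | -1  3 | = (-1)(-1) - (3)(2) = -5.
                   | 2  -1 |

Its absolute value is |J| = 5 (the area scaling factor).

Substituting x = -u + 3v, y = 2u - v into the integrand,

    14x + 14y → 14u + 28v,

so the integral becomes

    ∬_R (14u + 28v) · |J| du dv = ∫_0^2 ∫_0^2 (70u + 140v) dv du.

Inner (v): 140u + 280.
Outer (u): 840.

Therefore ∬_D (14x + 14y) dx dy = 840.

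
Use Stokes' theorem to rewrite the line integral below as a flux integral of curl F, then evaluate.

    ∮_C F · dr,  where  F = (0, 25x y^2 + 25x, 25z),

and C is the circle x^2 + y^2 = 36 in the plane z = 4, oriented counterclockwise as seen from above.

Let S be the flat disk x^2 + y^2 ≤ 36 in the plane z = 4, with upward unit normal n̂ = ẑ. By Stokes' theorem,

    ∮_C F · dr = ∬_S (∇ × F) · n̂ dS = ∬_D (curl F)_z dA,

where D is the disk x^2 + y^2 ≤ 36.

Compute the curl of F = (0, 25x y^2 + 25x, 25z):
    (∇ × F)_x = ∂F_z/∂y - ∂F_y/∂z = 0,
    (∇ × F)_y = ∂F_x/∂z - ∂F_z/∂x = 0,
    (∇ × F)_z = ∂F_y/∂x - ∂F_x/∂y = 25y^2 + 25.

On z = 4, (curl F)_z = 25y^2 + 25.

Convert to polar (x = r cos θ, y = r sin θ, dA = r dr dθ); the integrand becomes 25r^2sin(θ)^2 + 25, so

    ∬_D (curl F)_z dA = ∫_0^{2π} ∫_0^{6} (25r^2sin(θ)^2 + 25) · r dr dθ.

Inner (r from 0 to 6): 8100sin(θ)^2 + 450.
Outer (θ from 0 to 2π): 9000π.

Therefore ∮_C F · dr = 9000π.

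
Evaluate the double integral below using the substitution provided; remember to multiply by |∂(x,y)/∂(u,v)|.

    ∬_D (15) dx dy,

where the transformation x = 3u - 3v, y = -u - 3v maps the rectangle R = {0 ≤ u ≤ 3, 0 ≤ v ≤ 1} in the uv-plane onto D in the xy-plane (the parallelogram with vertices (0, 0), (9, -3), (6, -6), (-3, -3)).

Compute the Jacobian determinant of (x, y) with respect to (u, v):

    ∂(x,y)/∂(u,v) = | 3  -3 | = (3)(-3) - (-3)(-1) = -12.
                   | -1  -3 |

Its absolute value is |J| = 12 (the area scaling factor).

Substituting x = 3u - 3v, y = -u - 3v into the integrand,

    15 → 15,

so the integral becomes

    ∬_R (15) · |J| du dv = ∫_0^3 ∫_0^1 (180) dv du.

Inner (v): 180.
Outer (u): 540.

Therefore ∬_D (15) dx dy = 540.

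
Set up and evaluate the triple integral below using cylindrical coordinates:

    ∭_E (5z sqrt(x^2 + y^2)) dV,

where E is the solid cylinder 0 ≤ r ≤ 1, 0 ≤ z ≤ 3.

In cylindrical coordinates, x = r cos(θ), y = r sin(θ), z = z, and dV = r dr dθ dz.

The integrand becomes 5r z, so

    ∭_E (5z sqrt(x^2 + y^2)) dV = ∫_{0}^{2π} ∫_{0}^{1} ∫_{0}^{3} (5r z) · r dz dr dθ.

Inner (z): 45r^2/2.
Middle (r from 0 to 1): 15/2.
Outer (θ): 15π.

Therefore the triple integral equals 15π.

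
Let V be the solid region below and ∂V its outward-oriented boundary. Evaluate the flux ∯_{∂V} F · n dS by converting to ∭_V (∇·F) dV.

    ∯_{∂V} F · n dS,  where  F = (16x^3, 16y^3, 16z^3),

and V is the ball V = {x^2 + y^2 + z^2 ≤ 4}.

By the divergence theorem,

    ∯_{∂V} F · n dS = ∭_V (∇ · F) dV.

Compute the divergence:
    ∇ · F = ∂F_x/∂x + ∂F_y/∂y + ∂F_z/∂z = 48x^2 + 48y^2 + 48z^2.

In spherical coordinates, x = ρ sin(φ) cos(θ), y = ρ sin(φ) sin(θ), z = ρ cos(φ), dV = ρ^2 sin(φ) dρ dφ dθ, with 0 ≤ ρ ≤ 2, 0 ≤ φ ≤ π, 0 ≤ θ ≤ 2π.

The integrand, after substitution and multiplying by the volume element, becomes (48ρ^2) · ρ^2 sin(φ), so

    ∭_V (∇·F) dV = ∫_0^{2π} ∫_0^{π} ∫_0^{2} (48ρ^2) · ρ^2 sin(φ) dρ dφ dθ.

Inner (ρ from 0 to 2): 1536sin(φ)/5.
Middle (φ from 0 to π): 3072/5.
Outer (θ from 0 to 2π): 6144π/5.

Therefore ∯_{∂V} F · n dS = 6144π/5.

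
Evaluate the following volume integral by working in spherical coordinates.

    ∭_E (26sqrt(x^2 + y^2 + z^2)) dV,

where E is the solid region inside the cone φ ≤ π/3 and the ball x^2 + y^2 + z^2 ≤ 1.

In spherical coordinates, x = ρ sin(φ) cos(θ), y = ρ sin(φ) sin(θ), z = ρ cos(φ), and dV = ρ^2 sin(φ) dρ dφ dθ.

The integrand becomes 26ρ, so

    ∭_E (26sqrt(x^2 + y^2 + z^2)) dV = ∫_{0}^{2π} ∫_{0}^{π/3} ∫_{0}^{1} (26ρ) · ρ^2 sin(φ) dρ dφ dθ.

Inner (ρ): 13sin(φ)/2.
Middle (φ): 13/4.
Outer (θ): 13π/2.

Therefore the triple integral equals 13π/2.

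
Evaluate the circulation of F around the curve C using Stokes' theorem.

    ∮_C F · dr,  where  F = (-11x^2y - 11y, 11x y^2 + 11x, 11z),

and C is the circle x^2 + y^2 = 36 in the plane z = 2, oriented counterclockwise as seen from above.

Let S be the flat disk x^2 + y^2 ≤ 36 in the plane z = 2, with upward unit normal n̂ = ẑ. By Stokes' theorem,

    ∮_C F · dr = ∬_S (∇ × F) · n̂ dS = ∬_D (curl F)_z dA,

where D is the disk x^2 + y^2 ≤ 36.

Compute the curl of F = (-11x^2y - 11y, 11x y^2 + 11x, 11z):
    (∇ × F)_x = ∂F_z/∂y - ∂F_y/∂z = 0,
    (∇ × F)_y = ∂F_x/∂z - ∂F_z/∂x = 0,
    (∇ × F)_z = ∂F_y/∂x - ∂F_x/∂y = 11x^2 + 11y^2 + 22.

On z = 2, (curl F)_z = 11x^2 + 11y^2 + 22.

Convert to polar (x = r cos θ, y = r sin θ, dA = r dr dθ); the integrand becomes 11r^2 + 22, so

    ∬_D (curl F)_z dA = ∫_0^{2π} ∫_0^{6} (11r^2 + 22) · r dr dθ.

Inner (r from 0 to 6): 3960.
Outer (θ from 0 to 2π): 7920π.

Therefore ∮_C F · dr = 7920π.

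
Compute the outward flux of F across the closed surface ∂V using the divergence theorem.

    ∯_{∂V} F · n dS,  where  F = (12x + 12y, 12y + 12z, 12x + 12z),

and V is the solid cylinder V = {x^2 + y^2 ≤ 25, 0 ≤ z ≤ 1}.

By the divergence theorem,

    ∯_{∂V} F · n dS = ∭_V (∇ · F) dV.

Compute the divergence:
    ∇ · F = ∂F_x/∂x + ∂F_y/∂y + ∂F_z/∂z = 12 + 12 + 12 = 36.

In cylindrical coordinates, x = r cos(θ), y = r sin(θ), z = z, dV = r dr dθ dz, with 0 ≤ r ≤ 5, 0 ≤ θ ≤ 2π, 0 ≤ z ≤ 1.

The integrand, after substitution and multiplying by the volume element, becomes (36) · r, so

    ∭_V (∇·F) dV = ∫_0^{2π} ∫_0^{5} ∫_0^{1} (36) · r dz dr dθ.

Inner (z from 0 to 1): 36r.
Middle (r from 0 to 5): 450.
Outer (θ from 0 to 2π): 900π.

Therefore ∯_{∂V} F · n dS = 900π.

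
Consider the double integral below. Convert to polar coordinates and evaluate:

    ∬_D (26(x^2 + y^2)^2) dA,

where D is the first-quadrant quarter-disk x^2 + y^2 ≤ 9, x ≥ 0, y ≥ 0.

The region D is 0 ≤ r ≤ 3, 0 ≤ θ ≤ π/2 in polar coordinates, where x = r cos(θ), y = r sin(θ), and dA = r dr dθ.

Under the substitution, the integrand becomes 26r^4, so

    ∬_D (26(x^2 + y^2)^2) dA = ∫_{0}^{π/2} ∫_{0}^{3} (26r^4) · r dr dθ.

Inner integral (in r): ∫_{0}^{3} (26r^4) · r dr = 3159.

Outer integral (in θ): ∫_{0}^{π/2} (3159) dθ = 3159π/2.

Therefore ∬_D (26(x^2 + y^2)^2) dA = 3159π/2.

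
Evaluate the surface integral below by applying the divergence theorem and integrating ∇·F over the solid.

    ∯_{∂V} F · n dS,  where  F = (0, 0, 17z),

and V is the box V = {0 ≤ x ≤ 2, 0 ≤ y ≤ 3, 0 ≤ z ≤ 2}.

By the divergence theorem,

    ∯_{∂V} F · n dS = ∭_V (∇ · F) dV.

Compute the divergence:
    ∇ · F = ∂F_x/∂x + ∂F_y/∂y + ∂F_z/∂z = 0 + 0 + 17 = 17.

V is a rectangular box, so dV = dx dy dz with 0 ≤ x ≤ 2, 0 ≤ y ≤ 3, 0 ≤ z ≤ 2.

Integrate (17) over V as an iterated integral:

    ∭_V (∇·F) dV = ∫_0^{2} ∫_0^{3} ∫_0^{2} (17) dz dy dx.

Inner (z from 0 to 2): 34.
Middle (y from 0 to 3): 102.
Outer (x from 0 to 2): 204.

Therefore ∯_{∂V} F · n dS = 204.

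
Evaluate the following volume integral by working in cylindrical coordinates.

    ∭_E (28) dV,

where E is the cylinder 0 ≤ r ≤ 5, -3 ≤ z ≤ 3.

In cylindrical coordinates, x = r cos(θ), y = r sin(θ), z = z, and dV = r dr dθ dz.

The integrand becomes 28, so

    ∭_E (28) dV = ∫_{0}^{2π} ∫_{0}^{5} ∫_{-3}^{3} (28) · r dz dr dθ.

Inner (z): 168r.
Middle (r from 0 to 5): 2100.
Outer (θ): 4200π.

Therefore the triple integral equals 4200π.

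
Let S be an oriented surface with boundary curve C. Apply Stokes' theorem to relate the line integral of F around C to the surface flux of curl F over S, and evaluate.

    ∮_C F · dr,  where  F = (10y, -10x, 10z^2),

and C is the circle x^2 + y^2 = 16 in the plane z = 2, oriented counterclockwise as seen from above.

Let S be the flat disk x^2 + y^2 ≤ 16 in the plane z = 2, with upward unit normal n̂ = ẑ. By Stokes' theorem,

    ∮_C F · dr = ∬_S (∇ × F) · n̂ dS = ∬_D (curl F)_z dA,

where D is the disk x^2 + y^2 ≤ 16.

Compute the curl of F = (10y, -10x, 10z^2):
    (∇ × F)_x = ∂F_z/∂y - ∂F_y/∂z = 0,
    (∇ × F)_y = ∂F_x/∂z - ∂F_z/∂x = 0,
    (∇ × F)_z = ∂F_y/∂x - ∂F_x/∂y = -20.

On z = 2, (curl F)_z = -20.

Convert to polar (x = r cos θ, y = r sin θ, dA = r dr dθ); the integrand becomes -20, so

    ∬_D (curl F)_z dA = ∫_0^{2π} ∫_0^{4} (-20) · r dr dθ.

Inner (r from 0 to 4): -160.
Outer (θ from 0 to 2π): -320π.

Therefore ∮_C F · dr = -320π.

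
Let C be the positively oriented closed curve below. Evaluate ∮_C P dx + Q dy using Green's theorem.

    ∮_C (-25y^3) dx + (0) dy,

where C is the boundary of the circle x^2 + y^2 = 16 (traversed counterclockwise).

Green's theorem converts the closed line integral into a double integral over the enclosed region D:

    ∮_C P dx + Q dy = ∬_D (∂Q/∂x - ∂P/∂y) dA.

Here P = -25y^3, Q = 0, so

    ∂Q/∂x = 0,    ∂P/∂y = -75y^2,
    ∂Q/∂x - ∂P/∂y = 75y^2.

D is the region x^2 + y^2 ≤ 16. Evaluating the double integral:

In polar coordinates (x = r cos θ, y = r sin θ, dA = r dr dθ) the integrand becomes 75r^2sin(θ)^2, so

    ∬_D (75y^2) dA = ∫_0^{2π} ∫_0^{4} (75r^2sin(θ)^2) · r dr dθ.

Inner (r from 0 to 4): 4800sin(θ)^2.
Outer (θ from 0 to 2π): 4800π.

Therefore ∮_C P dx + Q dy = 4800π.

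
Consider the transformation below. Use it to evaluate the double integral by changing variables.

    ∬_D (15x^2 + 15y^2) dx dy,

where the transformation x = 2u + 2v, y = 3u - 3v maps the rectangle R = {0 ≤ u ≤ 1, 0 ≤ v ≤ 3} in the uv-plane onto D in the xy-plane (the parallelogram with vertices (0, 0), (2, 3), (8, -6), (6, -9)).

Compute the Jacobian determinant of (x, y) with respect to (u, v):

    ∂(x,y)/∂(u,v) = | 2  2 | = (2)(-3) - (2)(3) = -12.
                   | 3  -3 |

Its absolute value is |J| = 12 (the area scaling factor).

Substituting x = 2u + 2v, y = 3u - 3v into the integrand,

    15x^2 + 15y^2 → 195u^2 - 150u v + 195v^2,

so the integral becomes

    ∬_R (195u^2 - 150u v + 195v^2) · |J| du dv = ∫_0^1 ∫_0^3 (2340u^2 - 1800u v + 2340v^2) dv du.

Inner (v): 7020u^2 - 8100u + 21060.
Outer (u): 19350.

Therefore ∬_D (15x^2 + 15y^2) dx dy = 19350.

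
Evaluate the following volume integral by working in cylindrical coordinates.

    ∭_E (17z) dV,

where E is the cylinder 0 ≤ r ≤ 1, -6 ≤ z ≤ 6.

In cylindrical coordinates, x = r cos(θ), y = r sin(θ), z = z, and dV = r dr dθ dz.

The integrand becomes 17z, so

    ∭_E (17z) dV = ∫_{0}^{2π} ∫_{0}^{1} ∫_{-6}^{6} (17z) · r dz dr dθ.

Inner (z): 0.
Middle (r from 0 to 1): 0.
Outer (θ): 0.

Therefore the triple integral equals 0.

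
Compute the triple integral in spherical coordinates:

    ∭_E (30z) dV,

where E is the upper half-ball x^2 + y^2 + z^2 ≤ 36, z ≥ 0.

In spherical coordinates, x = ρ sin(φ) cos(θ), y = ρ sin(φ) sin(θ), z = ρ cos(φ), and dV = ρ^2 sin(φ) dρ dφ dθ.

The integrand becomes 30ρ cos(φ), so

    ∭_E (30z) dV = ∫_{0}^{2π} ∫_{0}^{π/2} ∫_{0}^{6} (30ρ cos(φ)) · ρ^2 sin(φ) dρ dφ dθ.

Inner (ρ): 4860sin(2φ).
Middle (φ): 4860.
Outer (θ): 9720π.

Therefore the triple integral equals 9720π.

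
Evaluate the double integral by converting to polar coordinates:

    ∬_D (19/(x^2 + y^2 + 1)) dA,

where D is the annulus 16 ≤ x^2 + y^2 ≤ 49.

The region D is 4 ≤ r ≤ 7, 0 ≤ θ ≤ 2π in polar coordinates, where x = r cos(θ), y = r sin(θ), and dA = r dr dθ.

Under the substitution, the integrand becomes 19/(r^2 + 1), so

    ∬_D (19/(x^2 + y^2 + 1)) dA = ∫_{0}^{2π} ∫_{4}^{7} (19/(r^2 + 1)) · r dr dθ.

Inner integral (in r): ∫_{4}^{7} (19/(r^2 + 1)) · r dr = log(9765625000000000sqrt(34)/2015993900449).

Outer integral (in θ): ∫_{0}^{2π} (log(9765625000000000sqrt(34)/2015993900449)) dθ = log((9765625000000000sqrt(34)/2015993900449)^(2π)).

Therefore ∬_D (19/(x^2 + y^2 + 1)) dA = log((9765625000000000sqrt(34)/2015993900449)^(2π)).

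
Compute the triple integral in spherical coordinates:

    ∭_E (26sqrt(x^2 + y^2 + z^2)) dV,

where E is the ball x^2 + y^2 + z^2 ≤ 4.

In spherical coordinates, x = ρ sin(φ) cos(θ), y = ρ sin(φ) sin(θ), z = ρ cos(φ), and dV = ρ^2 sin(φ) dρ dφ dθ.

The integrand becomes 26ρ, so

    ∭_E (26sqrt(x^2 + y^2 + z^2)) dV = ∫_{0}^{2π} ∫_{0}^{π} ∫_{0}^{2} (26ρ) · ρ^2 sin(φ) dρ dφ dθ.

Inner (ρ): 104sin(φ).
Middle (φ): 208.
Outer (θ): 416π.

Therefore the triple integral equals 416π.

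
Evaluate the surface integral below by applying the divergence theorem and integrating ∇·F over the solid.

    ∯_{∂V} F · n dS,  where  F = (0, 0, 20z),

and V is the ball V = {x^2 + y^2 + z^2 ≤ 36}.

By the divergence theorem,

    ∯_{∂V} F · n dS = ∭_V (∇ · F) dV.

Compute the divergence:
    ∇ · F = ∂F_x/∂x + ∂F_y/∂y + ∂F_z/∂z = 0 + 0 + 20 = 20.

In spherical coordinates, x = ρ sin(φ) cos(θ), y = ρ sin(φ) sin(θ), z = ρ cos(φ), dV = ρ^2 sin(φ) dρ dφ dθ, with 0 ≤ ρ ≤ 6, 0 ≤ φ ≤ π, 0 ≤ θ ≤ 2π.

The integrand, after substitution and multiplying by the volume element, becomes (20) · ρ^2 sin(φ), so

    ∭_V (∇·F) dV = ∫_0^{2π} ∫_0^{π} ∫_0^{6} (20) · ρ^2 sin(φ) dρ dφ dθ.

Inner (ρ from 0 to 6): 1440sin(φ).
Middle (φ from 0 to π): 2880.
Outer (θ from 0 to 2π): 5760π.

Therefore ∯_{∂V} F · n dS = 5760π.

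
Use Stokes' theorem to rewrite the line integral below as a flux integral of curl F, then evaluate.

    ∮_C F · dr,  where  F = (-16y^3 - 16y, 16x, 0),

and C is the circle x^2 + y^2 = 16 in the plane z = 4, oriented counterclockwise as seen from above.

Let S be the flat disk x^2 + y^2 ≤ 16 in the plane z = 4, with upward unit normal n̂ = ẑ. By Stokes' theorem,

    ∮_C F · dr = ∬_S (∇ × F) · n̂ dS = ∬_D (curl F)_z dA,

where D is the disk x^2 + y^2 ≤ 16.

Compute the curl of F = (-16y^3 - 16y, 16x, 0):
    (∇ × F)_x = ∂F_z/∂y - ∂F_y/∂z = 0,
    (∇ × F)_y = ∂F_x/∂z - ∂F_z/∂x = 0,
    (∇ × F)_z = ∂F_y/∂x - ∂F_x/∂y = 48y^2 + 32.

On z = 4, (curl F)_z = 48y^2 + 32.

Convert to polar (x = r cos θ, y = r sin θ, dA = r dr dθ); the integrand becomes 48r^2sin(θ)^2 + 32, so

    ∬_D (curl F)_z dA = ∫_0^{2π} ∫_0^{4} (48r^2sin(θ)^2 + 32) · r dr dθ.

Inner (r from 0 to 4): 3072sin(θ)^2 + 256.
Outer (θ from 0 to 2π): 3584π.

Therefore ∮_C F · dr = 3584π.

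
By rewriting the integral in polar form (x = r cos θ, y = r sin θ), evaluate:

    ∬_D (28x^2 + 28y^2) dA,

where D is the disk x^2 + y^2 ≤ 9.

The region D is 0 ≤ r ≤ 3, 0 ≤ θ ≤ 2π in polar coordinates, where x = r cos(θ), y = r sin(θ), and dA = r dr dθ.

Under the substitution, the integrand becomes 28r^2, so

    ∬_D (28x^2 + 28y^2) dA = ∫_{0}^{2π} ∫_{0}^{3} (28r^2) · r dr dθ.

Inner integral (in r): ∫_{0}^{3} (28r^2) · r dr = 567.

Outer integral (in θ): ∫_{0}^{2π} (567) dθ = 1134π.

Therefore ∬_D (28x^2 + 28y^2) dA = 1134π.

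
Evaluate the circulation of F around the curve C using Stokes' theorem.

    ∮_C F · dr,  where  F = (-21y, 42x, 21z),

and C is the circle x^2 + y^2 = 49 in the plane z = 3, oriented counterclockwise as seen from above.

Let S be the flat disk x^2 + y^2 ≤ 49 in the plane z = 3, with upward unit normal n̂ = ẑ. By Stokes' theorem,

    ∮_C F · dr = ∬_S (∇ × F) · n̂ dS = ∬_D (curl F)_z dA,

where D is the disk x^2 + y^2 ≤ 49.

Compute the curl of F = (-21y, 42x, 21z):
    (∇ × F)_x = ∂F_z/∂y - ∂F_y/∂z = 0,
    (∇ × F)_y = ∂F_x/∂z - ∂F_z/∂x = 0,
    (∇ × F)_z = ∂F_y/∂x - ∂F_x/∂y = 63.

On z = 3, (curl F)_z = 63.

Convert to polar (x = r cos θ, y = r sin θ, dA = r dr dθ); the integrand becomes 63, so

    ∬_D (curl F)_z dA = ∫_0^{2π} ∫_0^{7} (63) · r dr dθ.

Inner (r from 0 to 7): 3087/2.
Outer (θ from 0 to 2π): 3087π.

Therefore ∮_C F · dr = 3087π.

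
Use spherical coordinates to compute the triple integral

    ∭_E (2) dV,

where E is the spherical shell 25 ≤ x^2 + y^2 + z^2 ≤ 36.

In spherical coordinates, x = ρ sin(φ) cos(θ), y = ρ sin(φ) sin(θ), z = ρ cos(φ), and dV = ρ^2 sin(φ) dρ dφ dθ.

The integrand becomes 2, so

    ∭_E (2) dV = ∫_{0}^{2π} ∫_{0}^{π} ∫_{5}^{6} (2) · ρ^2 sin(φ) dρ dφ dθ.

Inner (ρ): 182sin(φ)/3.
Middle (φ): 364/3.
Outer (θ): 728π/3.

Therefore the triple integral equals 728π/3.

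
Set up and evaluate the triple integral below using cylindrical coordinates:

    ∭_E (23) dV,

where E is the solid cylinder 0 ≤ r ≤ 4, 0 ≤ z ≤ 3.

In cylindrical coordinates, x = r cos(θ), y = r sin(θ), z = z, and dV = r dr dθ dz.

The integrand becomes 23, so

    ∭_E (23) dV = ∫_{0}^{2π} ∫_{0}^{4} ∫_{0}^{3} (23) · r dz dr dθ.

Inner (z): 69r.
Middle (r from 0 to 4): 552.
Outer (θ): 1104π.

Therefore the triple integral equals 1104π.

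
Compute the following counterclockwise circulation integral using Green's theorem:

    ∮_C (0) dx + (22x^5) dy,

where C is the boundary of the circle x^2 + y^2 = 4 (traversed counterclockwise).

Green's theorem converts the closed line integral into a double integral over the enclosed region D:

    ∮_C P dx + Q dy = ∬_D (∂Q/∂x - ∂P/∂y) dA.

Here P = 0, Q = 22x^5, so

    ∂Q/∂x = 110x^4,    ∂P/∂y = 0,
    ∂Q/∂x - ∂P/∂y = 110x^4.

D is the region x^2 + y^2 ≤ 4. Evaluating the double integral:

In polar coordinates (x = r cos θ, y = r sin θ, dA = r dr dθ) the integrand becomes 110r^4cos(θ)^4, so

    ∬_D (110x^4) dA = ∫_0^{2π} ∫_0^{2} (110r^4cos(θ)^4) · r dr dθ.

Inner (r from 0 to 2): 3520cos(θ)^4/3.
Outer (θ from 0 to 2π): 880π.

Therefore ∮_C P dx + Q dy = 880π.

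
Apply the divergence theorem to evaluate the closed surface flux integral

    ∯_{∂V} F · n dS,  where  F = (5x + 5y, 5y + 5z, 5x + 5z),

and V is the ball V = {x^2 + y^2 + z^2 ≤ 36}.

By the divergence theorem,

    ∯_{∂V} F · n dS = ∭_V (∇ · F) dV.

Compute the divergence:
    ∇ · F = ∂F_x/∂x + ∂F_y/∂y + ∂F_z/∂z = 5 + 5 + 5 = 15.

In spherical coordinates, x = ρ sin(φ) cos(θ), y = ρ sin(φ) sin(θ), z = ρ cos(φ), dV = ρ^2 sin(φ) dρ dφ dθ, with 0 ≤ ρ ≤ 6, 0 ≤ φ ≤ π, 0 ≤ θ ≤ 2π.

The integrand, after substitution and multiplying by the volume element, becomes (15) · ρ^2 sin(φ), so

    ∭_V (∇·F) dV = ∫_0^{2π} ∫_0^{π} ∫_0^{6} (15) · ρ^2 sin(φ) dρ dφ dθ.

Inner (ρ from 0 to 6): 1080sin(φ).
Middle (φ from 0 to π): 2160.
Outer (θ from 0 to 2π): 4320π.

Therefore ∯_{∂V} F · n dS = 4320π.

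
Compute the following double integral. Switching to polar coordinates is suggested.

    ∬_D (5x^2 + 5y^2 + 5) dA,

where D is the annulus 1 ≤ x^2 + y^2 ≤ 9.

The region D is 1 ≤ r ≤ 3, 0 ≤ θ ≤ 2π in polar coordinates, where x = r cos(θ), y = r sin(θ), and dA = r dr dθ.

Under the substitution, the integrand becomes 5r^2 + 5, so

    ∬_D (5x^2 + 5y^2 + 5) dA = ∫_{0}^{2π} ∫_{1}^{3} (5r^2 + 5) · r dr dθ.

Inner integral (in r): ∫_{1}^{3} (5r^2 + 5) · r dr = 120.

Outer integral (in θ): ∫_{0}^{2π} (120) dθ = 240π.

Therefore ∬_D (5x^2 + 5y^2 + 5) dA = 240π.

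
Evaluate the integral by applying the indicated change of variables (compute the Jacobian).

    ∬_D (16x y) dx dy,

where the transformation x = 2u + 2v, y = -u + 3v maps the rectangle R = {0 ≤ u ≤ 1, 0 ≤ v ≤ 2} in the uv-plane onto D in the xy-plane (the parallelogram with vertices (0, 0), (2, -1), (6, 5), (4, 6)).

Compute the Jacobian determinant of (x, y) with respect to (u, v):

    ∂(x,y)/∂(u,v) = | 2  2 | = (2)(3) - (2)(-1) = 8.
                   | -1  3 |

Its absolute value is |J| = 8 (the area scaling factor).

Substituting x = 2u + 2v, y = -u + 3v into the integrand,

    16x y → -32u^2 + 64u v + 96v^2,

so the integral becomes

    ∬_R (-32u^2 + 64u v + 96v^2) · |J| du dv = ∫_0^1 ∫_0^2 (-256u^2 + 512u v + 768v^2) dv du.

Inner (v): -512u^2 + 1024u + 2048.
Outer (u): 7168/3.

Therefore ∬_D (16x y) dx dy = 7168/3.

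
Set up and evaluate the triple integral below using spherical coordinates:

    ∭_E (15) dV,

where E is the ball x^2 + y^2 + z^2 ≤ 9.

In spherical coordinates, x = ρ sin(φ) cos(θ), y = ρ sin(φ) sin(θ), z = ρ cos(φ), and dV = ρ^2 sin(φ) dρ dφ dθ.

The integrand becomes 15, so

    ∭_E (15) dV = ∫_{0}^{2π} ∫_{0}^{π} ∫_{0}^{3} (15) · ρ^2 sin(φ) dρ dφ dθ.

Inner (ρ): 135sin(φ).
Middle (φ): 270.
Outer (θ): 540π.

Therefore the triple integral equals 540π.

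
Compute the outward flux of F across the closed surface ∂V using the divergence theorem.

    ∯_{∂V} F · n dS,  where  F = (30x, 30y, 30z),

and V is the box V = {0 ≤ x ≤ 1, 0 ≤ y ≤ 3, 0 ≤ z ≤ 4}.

By the divergence theorem,

    ∯_{∂V} F · n dS = ∭_V (∇ · F) dV.

Compute the divergence:
    ∇ · F = ∂F_x/∂x + ∂F_y/∂y + ∂F_z/∂z = 30 + 30 + 30 = 90.

V is a rectangular box, so dV = dx dy dz with 0 ≤ x ≤ 1, 0 ≤ y ≤ 3, 0 ≤ z ≤ 4.

Integrate (90) over V as an iterated integral:

    ∭_V (∇·F) dV = ∫_0^{1} ∫_0^{3} ∫_0^{4} (90) dz dy dx.

Inner (z from 0 to 4): 360.
Middle (y from 0 to 3): 1080.
Outer (x from 0 to 1): 1080.

Therefore ∯_{∂V} F · n dS = 1080.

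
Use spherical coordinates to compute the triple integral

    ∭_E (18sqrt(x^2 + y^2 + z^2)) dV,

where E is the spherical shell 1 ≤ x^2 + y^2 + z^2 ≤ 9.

In spherical coordinates, x = ρ sin(φ) cos(θ), y = ρ sin(φ) sin(θ), z = ρ cos(φ), and dV = ρ^2 sin(φ) dρ dφ dθ.

The integrand becomes 18ρ, so

    ∭_E (18sqrt(x^2 + y^2 + z^2)) dV = ∫_{0}^{2π} ∫_{0}^{π} ∫_{1}^{3} (18ρ) · ρ^2 sin(φ) dρ dφ dθ.

Inner (ρ): 360sin(φ).
Middle (φ): 720.
Outer (θ): 1440π.

Therefore the triple integral equals 1440π.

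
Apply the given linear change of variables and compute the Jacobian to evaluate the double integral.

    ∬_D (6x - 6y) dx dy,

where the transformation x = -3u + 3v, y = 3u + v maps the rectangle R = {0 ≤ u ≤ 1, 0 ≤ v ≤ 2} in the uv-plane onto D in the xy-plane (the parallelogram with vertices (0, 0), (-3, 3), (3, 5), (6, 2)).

Compute the Jacobian determinant of (x, y) with respect to (u, v):

    ∂(x,y)/∂(u,v) = | -3  3 | = (-3)(1) - (3)(3) = -12.
                   | 3  1 |

Its absolute value is |J| = 12 (the area scaling factor).

Substituting x = -3u + 3v, y = 3u + v into the integrand,

    6x - 6y → -36u + 12v,

so the integral becomes

    ∬_R (-36u + 12v) · |J| du dv = ∫_0^1 ∫_0^2 (-432u + 144v) dv du.

Inner (v): 288 - 864u.
Outer (u): -144.

Therefore ∬_D (6x - 6y) dx dy = -144.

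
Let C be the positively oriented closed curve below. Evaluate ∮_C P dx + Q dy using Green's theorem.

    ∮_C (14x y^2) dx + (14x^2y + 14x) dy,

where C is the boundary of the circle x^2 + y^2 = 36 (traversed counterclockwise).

Green's theorem converts the closed line integral into a double integral over the enclosed region D:

    ∮_C P dx + Q dy = ∬_D (∂Q/∂x - ∂P/∂y) dA.

Here P = 14x y^2, Q = 14x^2y + 14x, so

    ∂Q/∂x = 28x y + 14,    ∂P/∂y = 28x y,
    ∂Q/∂x - ∂P/∂y = 14.

D is the region x^2 + y^2 ≤ 36. Evaluating the double integral:

In polar coordinates (x = r cos θ, y = r sin θ, dA = r dr dθ) the integrand becomes 14, so

    ∬_D (14) dA = ∫_0^{2π} ∫_0^{6} (14) · r dr dθ.

Inner (r from 0 to 6): 252.
Outer (θ from 0 to 2π): 504π.

Therefore ∮_C P dx + Q dy = 504π.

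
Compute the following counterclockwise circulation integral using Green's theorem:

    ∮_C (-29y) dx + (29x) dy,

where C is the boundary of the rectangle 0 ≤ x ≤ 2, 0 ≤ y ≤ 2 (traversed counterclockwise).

Green's theorem converts the closed line integral into a double integral over the enclosed region D:

    ∮_C P dx + Q dy = ∬_D (∂Q/∂x - ∂P/∂y) dA.

Here P = -29y, Q = 29x, so

    ∂Q/∂x = 29,    ∂P/∂y = -29,
    ∂Q/∂x - ∂P/∂y = 58.

D is the region 0 ≤ x ≤ 2, 0 ≤ y ≤ 2. Evaluating the double integral:

    ∬_D (58) dA = ∫_0^{2} ∫_0^{2} (58) dy dx.

Inner (y from 0 to 2): 116.
Outer (x from 0 to 2): 232.

Therefore ∮_C P dx + Q dy = 232.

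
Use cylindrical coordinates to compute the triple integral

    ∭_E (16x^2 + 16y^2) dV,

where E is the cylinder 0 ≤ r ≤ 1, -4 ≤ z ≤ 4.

In cylindrical coordinates, x = r cos(θ), y = r sin(θ), z = z, and dV = r dr dθ dz.

The integrand becomes 16r^2, so

    ∭_E (16x^2 + 16y^2) dV = ∫_{0}^{2π} ∫_{0}^{1} ∫_{-4}^{4} (16r^2) · r dz dr dθ.

Inner (z): 128r^3.
Middle (r from 0 to 1): 32.
Outer (θ): 64π.

Therefore the triple integral equals 64π.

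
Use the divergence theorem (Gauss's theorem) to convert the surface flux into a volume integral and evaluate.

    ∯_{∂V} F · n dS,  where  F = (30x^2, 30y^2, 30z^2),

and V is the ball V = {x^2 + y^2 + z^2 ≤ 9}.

By the divergence theorem,

    ∯_{∂V} F · n dS = ∭_V (∇ · F) dV.

Compute the divergence:
    ∇ · F = ∂F_x/∂x + ∂F_y/∂y + ∂F_z/∂z = 60x + 60y + 60z.

In spherical coordinates, x = ρ sin(φ) cos(θ), y = ρ sin(φ) sin(θ), z = ρ cos(φ), dV = ρ^2 sin(φ) dρ dφ dθ, with 0 ≤ ρ ≤ 3, 0 ≤ φ ≤ π, 0 ≤ θ ≤ 2π.

The integrand, after substitution and multiplying by the volume element, becomes (60ρ (sqrt(2)sin(φ)sin(θ + π/4) + cos(φ))) · ρ^2 sin(φ), so

    ∭_V (∇·F) dV = ∫_0^{2π} ∫_0^{π} ∫_0^{3} (60ρ (sqrt(2)sin(φ)sin(θ + π/4) + cos(φ))) · ρ^2 sin(φ) dρ dφ dθ.

Inner (ρ from 0 to 3): 1215(sqrt(2)sin(φ)sin(θ + π/4) + cos(φ))sin(φ).
Middle (φ from 0 to π): 1215sqrt(2)π sin(θ + π/4)/2.
Outer (θ from 0 to 2π): 0.

Therefore ∯_{∂V} F · n dS = 0.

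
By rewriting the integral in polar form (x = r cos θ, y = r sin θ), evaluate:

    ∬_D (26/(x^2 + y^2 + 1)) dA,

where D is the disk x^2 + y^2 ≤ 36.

The region D is 0 ≤ r ≤ 6, 0 ≤ θ ≤ 2π in polar coordinates, where x = r cos(θ), y = r sin(θ), and dA = r dr dθ.

Under the substitution, the integrand becomes 26/(r^2 + 1), so

    ∬_D (26/(x^2 + y^2 + 1)) dA = ∫_{0}^{2π} ∫_{0}^{6} (26/(r^2 + 1)) · r dr dθ.

Inner integral (in r): ∫_{0}^{6} (26/(r^2 + 1)) · r dr = log(243569224216081305397).

Outer integral (in θ): ∫_{0}^{2π} (log(243569224216081305397)) dθ = 26π log(37).

Therefore ∬_D (26/(x^2 + y^2 + 1)) dA = 26π log(37).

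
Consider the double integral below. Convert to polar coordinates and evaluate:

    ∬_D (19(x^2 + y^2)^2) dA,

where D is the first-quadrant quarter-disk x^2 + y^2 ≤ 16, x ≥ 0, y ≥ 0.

The region D is 0 ≤ r ≤ 4, 0 ≤ θ ≤ π/2 in polar coordinates, where x = r cos(θ), y = r sin(θ), and dA = r dr dθ.

Under the substitution, the integrand becomes 19r^4, so

    ∬_D (19(x^2 + y^2)^2) dA = ∫_{0}^{π/2} ∫_{0}^{4} (19r^4) · r dr dθ.

Inner integral (in r): ∫_{0}^{4} (19r^4) · r dr = 38912/3.

Outer integral (in θ): ∫_{0}^{π/2} (38912/3) dθ = 19456π/3.

Therefore ∬_D (19(x^2 + y^2)^2) dA = 19456π/3.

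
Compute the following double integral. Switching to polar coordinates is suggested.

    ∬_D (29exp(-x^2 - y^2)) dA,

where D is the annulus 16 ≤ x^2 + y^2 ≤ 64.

The region D is 4 ≤ r ≤ 8, 0 ≤ θ ≤ 2π in polar coordinates, where x = r cos(θ), y = r sin(θ), and dA = r dr dθ.

Under the substitution, the integrand becomes 29exp(-r^2), so

    ∬_D (29exp(-x^2 - y^2)) dA = ∫_{0}^{2π} ∫_{4}^{8} (29exp(-r^2)) · r dr dθ.

Inner integral (in r): ∫_{4}^{8} (29exp(-r^2)) · r dr = -(29 - 29exp(48))exp(-64)/2.

Outer integral (in θ): ∫_{0}^{2π} (-(29 - 29exp(48))exp(-64)/2) dθ = -29π (1 - exp(48))exp(-64).

Therefore ∬_D (29exp(-x^2 - y^2)) dA = -29π (1 - exp(48))exp(-64).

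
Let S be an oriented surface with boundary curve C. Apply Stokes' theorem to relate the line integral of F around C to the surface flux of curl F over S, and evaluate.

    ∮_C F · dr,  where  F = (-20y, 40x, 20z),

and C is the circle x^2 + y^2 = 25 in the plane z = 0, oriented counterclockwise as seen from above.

Let S be the flat disk x^2 + y^2 ≤ 25 in the plane z = 0, with upward unit normal n̂ = ẑ. By Stokes' theorem,

    ∮_C F · dr = ∬_S (∇ × F) · n̂ dS = ∬_D (curl F)_z dA,

where D is the disk x^2 + y^2 ≤ 25.

Compute the curl of F = (-20y, 40x, 20z):
    (∇ × F)_x = ∂F_z/∂y - ∂F_y/∂z = 0,
    (∇ × F)_y = ∂F_x/∂z - ∂F_z/∂x = 0,
    (∇ × F)_z = ∂F_y/∂x - ∂F_x/∂y = 60.

On z = 0, (curl F)_z = 60.

Convert to polar (x = r cos θ, y = r sin θ, dA = r dr dθ); the integrand becomes 60, so

    ∬_D (curl F)_z dA = ∫_0^{2π} ∫_0^{5} (60) · r dr dθ.

Inner (r from 0 to 5): 750.
Outer (θ from 0 to 2π): 1500π.

Therefore ∮_C F · dr = 1500π.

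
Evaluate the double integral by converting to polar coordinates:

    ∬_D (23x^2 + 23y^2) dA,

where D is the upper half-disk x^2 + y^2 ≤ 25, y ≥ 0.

The region D is 0 ≤ r ≤ 5, 0 ≤ θ ≤ π in polar coordinates, where x = r cos(θ), y = r sin(θ), and dA = r dr dθ.

Under the substitution, the integrand becomes 23r^2, so

    ∬_D (23x^2 + 23y^2) dA = ∫_{0}^{π} ∫_{0}^{5} (23r^2) · r dr dθ.

Inner integral (in r): ∫_{0}^{5} (23r^2) · r dr = 14375/4.

Outer integral (in θ): ∫_{0}^{π} (14375/4) dθ = 14375π/4.

Therefore ∬_D (23x^2 + 23y^2) dA = 14375π/4.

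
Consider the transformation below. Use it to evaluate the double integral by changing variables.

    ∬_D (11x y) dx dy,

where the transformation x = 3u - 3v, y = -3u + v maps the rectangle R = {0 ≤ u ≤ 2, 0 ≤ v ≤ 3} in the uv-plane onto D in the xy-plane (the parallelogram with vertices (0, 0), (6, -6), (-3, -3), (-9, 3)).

Compute the Jacobian determinant of (x, y) with respect to (u, v):

    ∂(x,y)/∂(u,v) = | 3  -3 | = (3)(1) - (-3)(-3) = -6.
                   | -3  1 |

Its absolute value is |J| = 6 (the area scaling factor).

Substituting x = 3u - 3v, y = -3u + v into the integrand,

    11x y → -99u^2 + 132u v - 33v^2,

so the integral becomes

    ∬_R (-99u^2 + 132u v - 33v^2) · |J| du dv = ∫_0^2 ∫_0^3 (-594u^2 + 792u v - 198v^2) dv du.

Inner (v): -1782u^2 + 3564u - 1782.
Outer (u): -1188.

Therefore ∬_D (11x y) dx dy = -1188.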